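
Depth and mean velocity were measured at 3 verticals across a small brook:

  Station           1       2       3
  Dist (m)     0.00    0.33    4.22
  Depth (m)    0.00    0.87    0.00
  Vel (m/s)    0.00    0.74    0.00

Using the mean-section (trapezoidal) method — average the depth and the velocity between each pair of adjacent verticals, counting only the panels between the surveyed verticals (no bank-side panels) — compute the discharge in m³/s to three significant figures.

0.679 m³/s

Panel 1-2: Δb = 0.33 m, d̄ = (0.00+0.87)/2 = 0.435, v̄ = (0.00+0.74)/2 = 0.37 → q = 0.33×0.435×0.37 = 0.05311 m³/s
Panel 2-3: Δb = 3.89 m, d̄ = (0.87+0.00)/2 = 0.435, v̄ = (0.74+0.00)/2 = 0.37 → q = 3.89×0.435×0.37 = 0.6261 m³/s
Q = Σ q = 0.6792 m³/s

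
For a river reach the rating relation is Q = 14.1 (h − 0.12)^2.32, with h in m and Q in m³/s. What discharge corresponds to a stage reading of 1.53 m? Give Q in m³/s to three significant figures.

Q = 14.1 × (1.53 − 0.12)^2.32 = 14.1 × 1.41^2.32 = 31.29 m³/s

31.3 m³/s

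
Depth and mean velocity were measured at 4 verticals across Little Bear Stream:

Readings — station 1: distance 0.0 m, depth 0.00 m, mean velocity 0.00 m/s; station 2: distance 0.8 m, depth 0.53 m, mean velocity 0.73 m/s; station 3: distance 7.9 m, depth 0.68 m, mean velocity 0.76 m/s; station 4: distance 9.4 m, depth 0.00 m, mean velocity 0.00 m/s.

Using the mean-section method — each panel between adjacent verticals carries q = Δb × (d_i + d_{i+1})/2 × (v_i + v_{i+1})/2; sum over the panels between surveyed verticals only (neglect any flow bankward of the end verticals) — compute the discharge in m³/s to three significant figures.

3.47 m³/s

Panel 1-2: Δb = 0.8 m, d̄ = (0.00+0.53)/2 = 0.265, v̄ = (0.00+0.73)/2 = 0.365 → q = 0.8×0.265×0.365 = 0.07738 m³/s
Panel 2-3: Δb = 7.1 m, d̄ = (0.53+0.68)/2 = 0.605, v̄ = (0.73+0.76)/2 = 0.745 → q = 7.1×0.605×0.745 = 3.200 m³/s
Panel 3-4: Δb = 1.5 m, d̄ = (0.68+0.00)/2 = 0.34, v̄ = (0.76+0.00)/2 = 0.38 → q = 1.5×0.34×0.38 = 0.1938 m³/s
Q = Σ q = 3.471 m³/s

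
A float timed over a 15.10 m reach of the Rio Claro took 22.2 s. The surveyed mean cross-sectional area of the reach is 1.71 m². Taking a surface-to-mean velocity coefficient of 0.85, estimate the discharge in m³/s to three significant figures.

0.989 m³/s

v_surface = L / t̄ = 15.10 / 22.2 = 0.6802 m/s
v_mean = 0.85 × 0.6802 = 0.5782 m/s
Q = A × v_mean = 1.71 × 0.5782 = 0.9886 m³/s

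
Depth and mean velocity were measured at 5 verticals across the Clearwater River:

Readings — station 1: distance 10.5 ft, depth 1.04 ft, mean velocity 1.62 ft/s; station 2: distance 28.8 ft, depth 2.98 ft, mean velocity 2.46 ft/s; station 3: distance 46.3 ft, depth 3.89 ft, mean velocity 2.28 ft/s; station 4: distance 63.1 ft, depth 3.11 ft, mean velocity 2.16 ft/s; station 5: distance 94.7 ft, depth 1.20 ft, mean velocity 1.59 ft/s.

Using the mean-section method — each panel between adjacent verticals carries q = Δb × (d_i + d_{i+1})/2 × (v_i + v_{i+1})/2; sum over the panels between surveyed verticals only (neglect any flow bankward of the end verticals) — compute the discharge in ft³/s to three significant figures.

476 ft³/s

Panel 1-2: Δb = 18.3 ft, d̄ = (1.04+2.98)/2 = 2.01, v̄ = (1.62+2.46)/2 = 2.04 → q = 18.3×2.01×2.04 = 75.04 ft³/s
Panel 2-3: Δb = 17.5 ft, d̄ = (2.98+3.89)/2 = 3.435, v̄ = (2.46+2.28)/2 = 2.37 → q = 17.5×3.435×2.37 = 142.5 ft³/s
Panel 3-4: Δb = 16.8 ft, d̄ = (3.89+3.11)/2 = 3.5, v̄ = (2.28+2.16)/2 = 2.22 → q = 16.8×3.5×2.22 = 130.5 ft³/s
Panel 4-5: Δb = 31.6 ft, d̄ = (3.11+1.20)/2 = 2.155, v̄ = (2.16+1.59)/2 = 1.875 → q = 31.6×2.155×1.875 = 127.7 ft³/s
Q = Σ q = 475.7 ft³/s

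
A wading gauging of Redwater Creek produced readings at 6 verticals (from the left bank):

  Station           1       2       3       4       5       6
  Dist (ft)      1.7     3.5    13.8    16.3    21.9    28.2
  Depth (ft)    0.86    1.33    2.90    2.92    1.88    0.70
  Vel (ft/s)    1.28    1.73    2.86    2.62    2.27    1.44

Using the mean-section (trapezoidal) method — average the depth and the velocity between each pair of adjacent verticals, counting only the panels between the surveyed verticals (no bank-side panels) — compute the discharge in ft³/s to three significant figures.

Panel 1-2: Δb = 1.8 ft, d̄ = (0.86+1.33)/2 = 1.095, v̄ = (1.28+1.73)/2 = 1.505 → q = 1.8×1.095×1.505 = 2.966 ft³/s
Panel 2-3: Δb = 10.3 ft, d̄ = (1.33+2.90)/2 = 2.115, v̄ = (1.73+2.86)/2 = 2.295 → q = 10.3×2.115×2.295 = 50.00 ft³/s
Panel 3-4: Δb = 2.5 ft, d̄ = (2.90+2.92)/2 = 2.91, v̄ = (2.86+2.62)/2 = 2.74 → q = 2.5×2.91×2.74 = 19.93 ft³/s
Panel 4-5: Δb = 5.6 ft, d̄ = (2.92+1.88)/2 = 2.4, v̄ = (2.62+2.27)/2 = 2.445 → q = 5.6×2.4×2.445 = 32.86 ft³/s
Panel 5-6: Δb = 6.3 ft, d̄ = (1.88+0.70)/2 = 1.29, v̄ = (2.27+1.44)/2 = 1.855 → q = 6.3×1.29×1.855 = 15.08 ft³/s
Q = Σ q = 120.8 ft³/s

121 ft³/s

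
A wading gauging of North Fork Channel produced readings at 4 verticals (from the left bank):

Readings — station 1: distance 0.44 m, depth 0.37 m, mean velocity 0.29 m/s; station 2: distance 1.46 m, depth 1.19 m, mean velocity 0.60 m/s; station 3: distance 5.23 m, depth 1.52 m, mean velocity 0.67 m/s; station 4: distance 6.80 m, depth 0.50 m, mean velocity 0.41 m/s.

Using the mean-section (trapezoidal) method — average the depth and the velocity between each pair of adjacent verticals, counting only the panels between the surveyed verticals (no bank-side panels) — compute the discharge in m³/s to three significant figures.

4.45 m³/s

Panel 1-2: Δb = 1.02 m, d̄ = (0.37+1.19)/2 = 0.78, v̄ = (0.29+0.60)/2 = 0.445 → q = 1.02×0.78×0.445 = 0.3540 m³/s
Panel 2-3: Δb = 3.77 m, d̄ = (1.19+1.52)/2 = 1.355, v̄ = (0.60+0.67)/2 = 0.635 → q = 3.77×1.355×0.635 = 3.244 m³/s
Panel 3-4: Δb = 1.57 m, d̄ = (1.52+0.50)/2 = 1.01, v̄ = (0.67+0.41)/2 = 0.54 → q = 1.57×1.01×0.54 = 0.8563 m³/s
Q = Σ q = 4.454 m³/s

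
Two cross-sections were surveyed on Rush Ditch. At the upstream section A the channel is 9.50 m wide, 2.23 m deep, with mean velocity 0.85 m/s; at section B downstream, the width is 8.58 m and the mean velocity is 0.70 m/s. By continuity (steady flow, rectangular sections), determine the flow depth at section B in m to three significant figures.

3.00 m

Q = A₁V₁ = (9.50×2.23) × 0.85 = 18.01 m³/s
d₂ = Q/(b₂ V₂) = 18.01/(8.58×0.70) = 2.998 m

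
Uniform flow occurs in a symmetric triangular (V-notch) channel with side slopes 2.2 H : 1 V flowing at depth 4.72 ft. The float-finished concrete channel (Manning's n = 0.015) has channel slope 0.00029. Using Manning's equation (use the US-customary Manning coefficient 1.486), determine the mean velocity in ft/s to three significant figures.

A = z·y² = 2.2×4.72² = 49.01 ft²
P = 2y√(1+z²) = 2×4.72×√(1+2.2²) = 22.81 ft
R = A/P = 49.01/22.81 = 2.148 ft
Q = (1.486/n)·A·R^(2/3)·S^(1/2) = (1.486/0.015) × 49.01 × 2.148^(2/3) × 0.00029^(1/2) = 137.7 ft³/s
V = Q/A = 137.7/49.01 = 2.809 ft/s

2.81 ft/s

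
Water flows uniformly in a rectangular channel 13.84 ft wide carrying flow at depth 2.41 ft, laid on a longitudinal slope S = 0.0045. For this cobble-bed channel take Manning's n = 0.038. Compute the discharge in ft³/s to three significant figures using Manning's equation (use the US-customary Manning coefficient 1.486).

129 ft³/s

A = b·y = 13.84 × 2.41 = 33.35 ft²
P = b + 2y = 13.84 + 2×2.41 = 18.66 ft
R = A/P = 33.35/18.66 = 1.787 ft
Q = (1.486/n)·A·R^(2/3)·S^(1/2) = (1.486/0.038) × 33.35 × 1.787^(2/3) × 0.0045^(1/2) = 128.9 ft³/s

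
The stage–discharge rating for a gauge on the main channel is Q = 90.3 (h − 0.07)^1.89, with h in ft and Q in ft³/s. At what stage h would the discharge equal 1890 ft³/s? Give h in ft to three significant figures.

h − h₀ = (Q/C)^(1/b) = (1890/90.3)^(1/1.89) = 4.998 ft
h = 0.07 + 4.998 = 5.068 ft

5.07 ft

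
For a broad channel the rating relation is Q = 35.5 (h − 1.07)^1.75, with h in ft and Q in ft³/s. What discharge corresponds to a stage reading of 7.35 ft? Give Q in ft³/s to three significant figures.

Q = 35.5 × (7.35 − 1.07)^1.75 = 35.5 × 6.28^1.75 = 884.4 ft³/s

884 ft³/s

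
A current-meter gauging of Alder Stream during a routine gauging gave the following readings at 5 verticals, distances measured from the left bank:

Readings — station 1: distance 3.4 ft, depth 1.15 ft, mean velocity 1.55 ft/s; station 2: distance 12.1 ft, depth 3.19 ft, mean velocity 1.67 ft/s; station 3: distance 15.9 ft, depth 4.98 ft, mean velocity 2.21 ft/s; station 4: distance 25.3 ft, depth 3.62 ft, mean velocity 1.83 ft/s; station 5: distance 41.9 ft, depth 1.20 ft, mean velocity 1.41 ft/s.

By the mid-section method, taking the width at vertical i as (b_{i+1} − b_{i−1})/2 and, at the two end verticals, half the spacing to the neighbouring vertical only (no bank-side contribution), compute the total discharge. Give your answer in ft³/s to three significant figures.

214 ft³/s

w_1 = (12.1 − 3.4)/2 = 4.35 ft; q_1 = 1.55 × 1.15 × 4.35 = 7.754 ft³/s
w_2 = (15.9 − 3.4)/2 = 6.25 ft; q_2 = 1.67 × 3.19 × 6.25 = 33.30 ft³/s
w_3 = (25.3 − 12.1)/2 = 6.6 ft; q_3 = 2.21 × 4.98 × 6.6 = 72.64 ft³/s
w_4 = (41.9 − 15.9)/2 = 13 ft; q_4 = 1.83 × 3.62 × 13 = 86.12 ft³/s
w_5 = (41.9 − 25.3)/2 = 8.3 ft; q_5 = 1.41 × 1.20 × 8.3 = 14.04 ft³/s
Q = Σ qᵢ = 213.9 ft³/s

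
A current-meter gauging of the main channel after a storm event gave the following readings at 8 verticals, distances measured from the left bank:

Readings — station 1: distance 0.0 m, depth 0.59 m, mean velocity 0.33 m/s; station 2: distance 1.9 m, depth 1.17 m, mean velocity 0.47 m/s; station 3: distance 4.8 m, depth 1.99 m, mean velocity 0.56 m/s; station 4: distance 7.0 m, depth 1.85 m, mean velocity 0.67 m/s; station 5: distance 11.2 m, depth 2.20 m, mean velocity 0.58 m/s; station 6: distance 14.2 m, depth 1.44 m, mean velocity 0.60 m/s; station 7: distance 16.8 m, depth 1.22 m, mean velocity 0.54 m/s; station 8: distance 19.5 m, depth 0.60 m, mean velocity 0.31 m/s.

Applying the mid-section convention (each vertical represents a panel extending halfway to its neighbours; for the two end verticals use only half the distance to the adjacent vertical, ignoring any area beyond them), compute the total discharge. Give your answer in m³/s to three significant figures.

17.3 m³/s

w_1 = (1.9 − 0.0)/2 = 0.95 m; q_1 = 0.33 × 0.59 × 0.95 = 0.1850 m³/s
w_2 = (4.8 − 0.0)/2 = 2.4 m; q_2 = 0.47 × 1.17 × 2.4 = 1.320 m³/s
w_3 = (7.0 − 1.9)/2 = 2.55 m; q_3 = 0.56 × 1.99 × 2.55 = 2.842 m³/s
w_4 = (11.2 − 4.8)/2 = 3.2 m; q_4 = 0.67 × 1.85 × 3.2 = 3.966 m³/s
w_5 = (14.2 − 7.0)/2 = 3.6 m; q_5 = 0.58 × 2.20 × 3.6 = 4.594 m³/s
w_6 = (16.8 − 11.2)/2 = 2.8 m; q_6 = 0.60 × 1.44 × 2.8 = 2.419 m³/s
w_7 = (19.5 − 14.2)/2 = 2.65 m; q_7 = 0.54 × 1.22 × 2.65 = 1.746 m³/s
w_8 = (19.5 − 16.8)/2 = 1.35 m; q_8 = 0.31 × 0.60 × 1.35 = 0.2511 m³/s
Q = Σ qᵢ = 17.32 m³/s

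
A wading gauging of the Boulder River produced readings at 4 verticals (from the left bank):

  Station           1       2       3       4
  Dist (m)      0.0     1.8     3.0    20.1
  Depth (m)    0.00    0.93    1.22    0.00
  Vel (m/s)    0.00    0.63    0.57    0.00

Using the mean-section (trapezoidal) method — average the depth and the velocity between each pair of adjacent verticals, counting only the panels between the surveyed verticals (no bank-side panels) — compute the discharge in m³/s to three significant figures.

Panel 1-2: Δb = 1.8 m, d̄ = (0.00+0.93)/2 = 0.465, v̄ = (0.00+0.63)/2 = 0.315 → q = 1.8×0.465×0.315 = 0.2637 m³/s
Panel 2-3: Δb = 1.2 m, d̄ = (0.93+1.22)/2 = 1.075, v̄ = (0.63+0.57)/2 = 0.6 → q = 1.2×1.075×0.6 = 0.7740 m³/s
Panel 3-4: Δb = 17.1 m, d̄ = (1.22+0.00)/2 = 0.61, v̄ = (0.57+0.00)/2 = 0.285 → q = 17.1×0.61×0.285 = 2.973 m³/s
Q = Σ q = 4.010 m³/s

4.01 m³/s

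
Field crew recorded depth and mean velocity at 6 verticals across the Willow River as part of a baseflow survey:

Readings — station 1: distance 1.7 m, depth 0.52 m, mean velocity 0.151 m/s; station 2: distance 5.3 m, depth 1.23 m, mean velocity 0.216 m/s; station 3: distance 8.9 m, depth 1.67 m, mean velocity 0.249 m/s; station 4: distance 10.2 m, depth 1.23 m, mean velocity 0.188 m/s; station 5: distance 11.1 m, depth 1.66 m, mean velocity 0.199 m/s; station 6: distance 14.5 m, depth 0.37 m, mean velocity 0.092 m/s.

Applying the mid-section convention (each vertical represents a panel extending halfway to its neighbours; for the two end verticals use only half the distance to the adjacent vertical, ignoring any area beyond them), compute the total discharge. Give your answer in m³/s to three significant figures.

3.14 m³/s

w_1 = (5.3 − 1.7)/2 = 1.8 m; q_1 = 0.151 × 0.52 × 1.8 = 0.1413 m³/s
w_2 = (8.9 − 1.7)/2 = 3.6 m; q_2 = 0.216 × 1.23 × 3.6 = 0.9564 m³/s
w_3 = (10.2 − 5.3)/2 = 2.45 m; q_3 = 0.249 × 1.67 × 2.45 = 1.019 m³/s
w_4 = (11.1 − 8.9)/2 = 1.1 m; q_4 = 0.188 × 1.23 × 1.1 = 0.2544 m³/s
w_5 = (14.5 − 10.2)/2 = 2.15 m; q_5 = 0.199 × 1.66 × 2.15 = 0.7102 m³/s
w_6 = (14.5 − 11.1)/2 = 1.7 m; q_6 = 0.092 × 0.37 × 1.7 = 0.05787 m³/s
Q = Σ qᵢ = 3.139 m³/s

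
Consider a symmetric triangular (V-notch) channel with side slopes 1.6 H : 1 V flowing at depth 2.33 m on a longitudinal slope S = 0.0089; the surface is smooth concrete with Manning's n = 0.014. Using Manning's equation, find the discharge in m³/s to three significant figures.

A = z·y² = 1.6×2.33² = 8.686 m²
P = 2y√(1+z²) = 2×2.33×√(1+1.6²) = 8.792 m
R = A/P = 8.686/8.792 = 0.9879 m
Q = (1/n)·A·R^(2/3)·S^(1/2) = (1/0.014) × 8.686 × 0.9879^(2/3) × 0.0089^(1/2) = 58.06 m³/s

58.1 m³/s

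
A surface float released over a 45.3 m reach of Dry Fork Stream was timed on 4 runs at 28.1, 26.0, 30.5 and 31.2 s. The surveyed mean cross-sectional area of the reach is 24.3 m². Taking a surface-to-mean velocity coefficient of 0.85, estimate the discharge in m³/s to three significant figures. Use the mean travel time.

32.3 m³/s

t̄ = (28.1 + 26.0 + 30.5 + 31.2) / 4 = 28.95 s
v_surface = L / t̄ = 45.3 / 28.95 = 1.565 m/s
v_mean = 0.85 × 1.565 = 1.330 m/s
Q = A × v_mean = 24.3 × 1.330 = 32.32 m³/s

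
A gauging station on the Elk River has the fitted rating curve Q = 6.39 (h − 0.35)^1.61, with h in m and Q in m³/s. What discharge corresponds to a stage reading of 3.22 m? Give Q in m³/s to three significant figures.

34.9 m³/s

Q = 6.39 × (3.22 − 0.35)^1.61 = 6.39 × 2.87^1.61 = 34.89 m³/s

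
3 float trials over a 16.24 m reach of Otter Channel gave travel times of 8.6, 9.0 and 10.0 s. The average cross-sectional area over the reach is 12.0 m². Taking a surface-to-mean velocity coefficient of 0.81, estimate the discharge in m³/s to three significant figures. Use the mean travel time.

t̄ = (8.6 + 9.0 + 10.0) / 3 = 9.2 s
v_surface = L / t̄ = 16.24 / 9.2 = 1.765 m/s
v_mean = 0.81 × 1.765 = 1.430 m/s
Q = A × v_mean = 12.0 × 1.430 = 17.16 m³/s

17.2 m³/s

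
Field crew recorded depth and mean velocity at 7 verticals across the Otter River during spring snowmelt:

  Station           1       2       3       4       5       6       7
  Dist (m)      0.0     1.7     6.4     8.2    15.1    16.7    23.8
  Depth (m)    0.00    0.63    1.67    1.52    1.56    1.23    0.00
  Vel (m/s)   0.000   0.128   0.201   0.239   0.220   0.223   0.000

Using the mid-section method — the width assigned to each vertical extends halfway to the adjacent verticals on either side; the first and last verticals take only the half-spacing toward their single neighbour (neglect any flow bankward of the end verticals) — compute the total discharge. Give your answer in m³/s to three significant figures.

w_2 = (6.4 − 0.0)/2 = 3.2 m; q_2 = 0.128 × 0.63 × 3.2 = 0.2580 m³/s
w_3 = (8.2 − 1.7)/2 = 3.25 m; q_3 = 0.201 × 1.67 × 3.25 = 1.091 m³/s
w_4 = (15.1 − 6.4)/2 = 4.35 m; q_4 = 0.239 × 1.52 × 4.35 = 1.580 m³/s
w_5 = (16.7 − 8.2)/2 = 4.25 m; q_5 = 0.220 × 1.56 × 4.25 = 1.459 m³/s
w_6 = (23.8 − 15.1)/2 = 4.35 m; q_6 = 0.223 × 1.23 × 4.35 = 1.193 m³/s
Stations 1, 7 contribute zero (depth or velocity is 0).
Q = Σ qᵢ = 5.581 m³/s

5.58 m³/s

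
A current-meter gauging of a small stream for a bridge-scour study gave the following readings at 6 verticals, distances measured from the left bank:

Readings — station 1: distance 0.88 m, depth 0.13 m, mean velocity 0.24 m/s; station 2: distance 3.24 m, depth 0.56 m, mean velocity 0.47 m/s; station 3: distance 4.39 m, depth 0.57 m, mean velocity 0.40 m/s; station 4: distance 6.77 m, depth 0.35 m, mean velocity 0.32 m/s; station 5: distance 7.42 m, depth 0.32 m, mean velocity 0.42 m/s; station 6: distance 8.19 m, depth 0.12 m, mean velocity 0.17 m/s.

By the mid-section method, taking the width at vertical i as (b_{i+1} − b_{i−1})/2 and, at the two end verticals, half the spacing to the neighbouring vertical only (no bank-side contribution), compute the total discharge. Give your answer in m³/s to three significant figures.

w_1 = (3.24 − 0.88)/2 = 1.18 m; q_1 = 0.24 × 0.13 × 1.18 = 0.03682 m³/s
w_2 = (4.39 − 0.88)/2 = 1.755 m; q_2 = 0.47 × 0.56 × 1.755 = 0.4619 m³/s
w_3 = (6.77 − 3.24)/2 = 1.765 m; q_3 = 0.40 × 0.57 × 1.765 = 0.4024 m³/s
w_4 = (7.42 − 4.39)/2 = 1.515 m; q_4 = 0.32 × 0.35 × 1.515 = 0.1697 m³/s
w_5 = (8.19 − 6.77)/2 = 0.71 m; q_5 = 0.42 × 0.32 × 0.71 = 0.09542 m³/s
w_6 = (8.19 − 7.42)/2 = 0.385 m; q_6 = 0.17 × 0.12 × 0.385 = 0.007854 m³/s
Q = Σ qᵢ = 1.174 m³/s

1.17 m³/s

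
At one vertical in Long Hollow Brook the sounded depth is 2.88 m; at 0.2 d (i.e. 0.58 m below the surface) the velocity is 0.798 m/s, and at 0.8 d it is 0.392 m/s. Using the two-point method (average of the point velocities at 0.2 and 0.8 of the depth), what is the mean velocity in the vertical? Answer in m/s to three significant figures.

0.595 m/s

v̄ = (0.798 + 0.392) / 2 = 0.5950 m/s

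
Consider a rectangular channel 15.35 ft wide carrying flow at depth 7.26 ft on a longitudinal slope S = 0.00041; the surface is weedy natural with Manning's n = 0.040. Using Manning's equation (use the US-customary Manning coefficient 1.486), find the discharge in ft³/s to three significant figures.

A = b·y = 15.35 × 7.26 = 111.4 ft²
P = b + 2y = 15.35 + 2×7.26 = 29.87 ft
R = A/P = 111.4/29.87 = 3.731 ft
Q = (1.486/n)·A·R^(2/3)·S^(1/2) = (1.486/0.040) × 111.4 × 3.731^(2/3) × 0.00041^(1/2) = 201.7 ft³/s

202 ft³/s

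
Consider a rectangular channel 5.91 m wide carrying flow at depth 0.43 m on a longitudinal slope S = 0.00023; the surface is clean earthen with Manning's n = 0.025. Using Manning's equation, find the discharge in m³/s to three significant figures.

0.802 m³/s

A = b·y = 5.91 × 0.43 = 2.541 m²
P = b + 2y = 5.91 + 2×0.43 = 6.770 m
R = A/P = 2.541/6.770 = 0.3754 m
Q = (1/n)·A·R^(2/3)·S^(1/2) = (1/0.025) × 2.541 × 0.3754^(2/3) × 0.00023^(1/2) = 0.8022 m³/s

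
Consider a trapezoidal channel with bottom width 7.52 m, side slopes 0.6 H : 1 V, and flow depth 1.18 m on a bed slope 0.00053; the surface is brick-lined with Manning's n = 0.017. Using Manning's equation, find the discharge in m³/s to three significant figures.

A = (b + z·y)·y = (7.52 + 0.6×1.18)×1.18 = 9.709 m²
P = b + 2y√(1+z²) = 7.52 + 2×1.18×√(1+0.6²) = 10.27 m
R = A/P = 9.709/10.27 = 0.9452 m
Q = (1/n)·A·R^(2/3)·S^(1/2) = (1/0.017) × 9.709 × 0.9452^(2/3) × 0.00053^(1/2) = 12.66 m³/s

12.7 m³/s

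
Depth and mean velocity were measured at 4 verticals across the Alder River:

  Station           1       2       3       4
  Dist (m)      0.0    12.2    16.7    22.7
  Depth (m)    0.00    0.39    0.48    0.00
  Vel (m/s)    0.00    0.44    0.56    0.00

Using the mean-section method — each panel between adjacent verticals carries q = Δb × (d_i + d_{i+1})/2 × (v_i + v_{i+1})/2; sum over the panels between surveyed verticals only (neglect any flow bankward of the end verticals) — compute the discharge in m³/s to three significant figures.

1.91 m³/s

Panel 1-2: Δb = 12.2 m, d̄ = (0.00+0.39)/2 = 0.195, v̄ = (0.00+0.44)/2 = 0.22 → q = 12.2×0.195×0.22 = 0.5234 m³/s
Panel 2-3: Δb = 4.5 m, d̄ = (0.39+0.48)/2 = 0.435, v̄ = (0.44+0.56)/2 = 0.5 → q = 4.5×0.435×0.5 = 0.9788 m³/s
Panel 3-4: Δb = 6 m, d̄ = (0.48+0.00)/2 = 0.24, v̄ = (0.56+0.00)/2 = 0.28 → q = 6×0.24×0.28 = 0.4032 m³/s
Q = Σ q = 1.905 m³/s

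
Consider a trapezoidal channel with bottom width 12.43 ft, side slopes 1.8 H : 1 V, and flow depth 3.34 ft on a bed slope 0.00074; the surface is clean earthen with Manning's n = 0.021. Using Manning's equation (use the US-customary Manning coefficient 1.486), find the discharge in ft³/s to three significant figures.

210 ft³/s

A = (b + z·y)·y = (12.43 + 1.8×3.34)×3.34 = 61.60 ft²
P = b + 2y√(1+z²) = 12.43 + 2×3.34×√(1+1.8²) = 26.18 ft
R = A/P = 61.60/26.18 = 2.352 ft
Q = (1.486/n)·A·R^(2/3)·S^(1/2) = (1.486/0.021) × 61.60 × 2.352^(2/3) × 0.00074^(1/2) = 209.7 ft³/s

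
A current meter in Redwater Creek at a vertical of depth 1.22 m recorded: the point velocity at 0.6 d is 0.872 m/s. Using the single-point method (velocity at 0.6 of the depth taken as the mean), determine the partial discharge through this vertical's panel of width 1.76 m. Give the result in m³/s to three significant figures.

1.87 m³/s

v̄ = v₀.₆ = 0.872 m/s
q = v̄ × d × w = 0.8720 × 1.22 × 1.76 = 1.872 m³/s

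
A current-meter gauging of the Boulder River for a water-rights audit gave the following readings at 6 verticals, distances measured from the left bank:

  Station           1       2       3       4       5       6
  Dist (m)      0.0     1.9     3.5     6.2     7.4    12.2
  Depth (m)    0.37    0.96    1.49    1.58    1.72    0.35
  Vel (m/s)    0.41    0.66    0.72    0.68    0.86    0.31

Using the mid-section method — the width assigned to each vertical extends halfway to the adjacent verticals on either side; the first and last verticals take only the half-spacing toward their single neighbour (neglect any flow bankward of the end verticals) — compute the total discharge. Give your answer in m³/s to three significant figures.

10.4 m³/s

w_1 = (1.9 − 0.0)/2 = 0.95 m; q_1 = 0.41 × 0.37 × 0.95 = 0.1441 m³/s
w_2 = (3.5 − 0.0)/2 = 1.75 m; q_2 = 0.66 × 0.96 × 1.75 = 1.109 m³/s
w_3 = (6.2 − 1.9)/2 = 2.15 m; q_3 = 0.72 × 1.49 × 2.15 = 2.307 m³/s
w_4 = (7.4 − 3.5)/2 = 1.95 m; q_4 = 0.68 × 1.58 × 1.95 = 2.095 m³/s
w_5 = (12.2 − 6.2)/2 = 3 m; q_5 = 0.86 × 1.72 × 3 = 4.438 m³/s
w_6 = (12.2 − 7.4)/2 = 2.4 m; q_6 = 0.31 × 0.35 × 2.4 = 0.2604 m³/s
Q = Σ qᵢ = 10.35 m³/s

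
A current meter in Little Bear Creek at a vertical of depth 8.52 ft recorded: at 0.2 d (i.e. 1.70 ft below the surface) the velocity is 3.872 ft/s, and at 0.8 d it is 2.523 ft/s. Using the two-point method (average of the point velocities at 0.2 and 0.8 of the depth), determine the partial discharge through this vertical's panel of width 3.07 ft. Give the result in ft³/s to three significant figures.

83.6 ft³/s

v̄ = (3.872 + 2.523) / 2 = 3.198 ft/s
q = v̄ × d × w = 3.198 × 8.52 × 3.07 = 83.64 ft³/s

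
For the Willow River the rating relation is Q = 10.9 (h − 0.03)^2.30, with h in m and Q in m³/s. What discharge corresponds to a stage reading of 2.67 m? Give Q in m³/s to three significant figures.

Q = 10.9 × (2.67 − 0.03)^2.30 = 10.9 × 2.64^2.30 = 101.7 m³/s

102 m³/s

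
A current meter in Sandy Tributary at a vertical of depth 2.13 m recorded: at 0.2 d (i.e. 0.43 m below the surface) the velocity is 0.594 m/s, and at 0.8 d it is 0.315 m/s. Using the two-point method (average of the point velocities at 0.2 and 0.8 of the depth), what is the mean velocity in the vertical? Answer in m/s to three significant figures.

0.455 m/s

v̄ = (0.594 + 0.315) / 2 = 0.4545 m/s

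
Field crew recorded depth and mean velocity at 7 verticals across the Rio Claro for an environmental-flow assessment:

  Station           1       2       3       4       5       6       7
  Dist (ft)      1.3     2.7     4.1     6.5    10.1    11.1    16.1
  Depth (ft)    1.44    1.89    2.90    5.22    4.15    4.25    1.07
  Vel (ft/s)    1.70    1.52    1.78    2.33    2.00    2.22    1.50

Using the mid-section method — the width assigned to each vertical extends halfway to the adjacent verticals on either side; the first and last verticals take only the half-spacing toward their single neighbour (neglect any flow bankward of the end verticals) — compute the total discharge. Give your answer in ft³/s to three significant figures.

w_1 = (2.7 − 1.3)/2 = 0.7 ft; q_1 = 1.70 × 1.44 × 0.7 = 1.714 ft³/s
w_2 = (4.1 − 1.3)/2 = 1.4 ft; q_2 = 1.52 × 1.89 × 1.4 = 4.022 ft³/s
w_3 = (6.5 − 2.7)/2 = 1.9 ft; q_3 = 1.78 × 2.90 × 1.9 = 9.808 ft³/s
w_4 = (10.1 − 4.1)/2 = 3 ft; q_4 = 2.33 × 5.22 × 3 = 36.49 ft³/s
w_5 = (11.1 − 6.5)/2 = 2.3 ft; q_5 = 2.00 × 4.15 × 2.3 = 19.09 ft³/s
w_6 = (16.1 − 10.1)/2 = 3 ft; q_6 = 2.22 × 4.25 × 3 = 28.31 ft³/s
w_7 = (16.1 − 11.1)/2 = 2.5 ft; q_7 = 1.50 × 1.07 × 2.5 = 4.013 ft³/s
Q = Σ qᵢ = 103.4 ft³/s

103 ft³/s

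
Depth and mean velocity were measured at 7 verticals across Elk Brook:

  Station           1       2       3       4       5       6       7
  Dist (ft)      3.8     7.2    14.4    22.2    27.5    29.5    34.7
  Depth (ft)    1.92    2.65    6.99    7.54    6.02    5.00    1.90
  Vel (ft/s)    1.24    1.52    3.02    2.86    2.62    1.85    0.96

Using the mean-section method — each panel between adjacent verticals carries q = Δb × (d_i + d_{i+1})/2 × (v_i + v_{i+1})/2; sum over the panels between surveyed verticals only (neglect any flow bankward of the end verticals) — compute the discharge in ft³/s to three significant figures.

404 ft³/s

Panel 1-2: Δb = 3.4 ft, d̄ = (1.92+2.65)/2 = 2.285, v̄ = (1.24+1.52)/2 = 1.38 → q = 3.4×2.285×1.38 = 10.72 ft³/s
Panel 2-3: Δb = 7.2 ft, d̄ = (2.65+6.99)/2 = 4.82, v̄ = (1.52+3.02)/2 = 2.27 → q = 7.2×4.82×2.27 = 78.78 ft³/s
Panel 3-4: Δb = 7.8 ft, d̄ = (6.99+7.54)/2 = 7.265, v̄ = (3.02+2.86)/2 = 2.94 → q = 7.8×7.265×2.94 = 166.6 ft³/s
Panel 4-5: Δb = 5.3 ft, d̄ = (7.54+6.02)/2 = 6.78, v̄ = (2.86+2.62)/2 = 2.74 → q = 5.3×6.78×2.74 = 98.46 ft³/s
Panel 5-6: Δb = 2 ft, d̄ = (6.02+5.00)/2 = 5.51, v̄ = (2.62+1.85)/2 = 2.235 → q = 2×5.51×2.235 = 24.63 ft³/s
Panel 6-7: Δb = 5.2 ft, d̄ = (5.00+1.90)/2 = 3.45, v̄ = (1.85+0.96)/2 = 1.405 → q = 5.2×3.45×1.405 = 25.21 ft³/s
Q = Σ q = 404.4 ft³/s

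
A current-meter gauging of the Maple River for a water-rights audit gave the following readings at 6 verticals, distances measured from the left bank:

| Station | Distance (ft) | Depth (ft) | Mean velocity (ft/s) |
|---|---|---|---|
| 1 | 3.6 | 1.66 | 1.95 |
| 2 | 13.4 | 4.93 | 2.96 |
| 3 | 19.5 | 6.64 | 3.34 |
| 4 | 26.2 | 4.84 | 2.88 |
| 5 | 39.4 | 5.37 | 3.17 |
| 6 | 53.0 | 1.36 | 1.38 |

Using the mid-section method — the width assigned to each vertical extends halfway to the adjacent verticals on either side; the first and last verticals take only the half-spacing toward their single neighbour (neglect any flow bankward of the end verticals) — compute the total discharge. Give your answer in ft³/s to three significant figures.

653 ft³/s

w_1 = (13.4 − 3.6)/2 = 4.9 ft; q_1 = 1.95 × 1.66 × 4.9 = 15.86 ft³/s
w_2 = (19.5 − 3.6)/2 = 7.95 ft; q_2 = 2.96 × 4.93 × 7.95 = 116.0 ft³/s
w_3 = (26.2 − 13.4)/2 = 6.4 ft; q_3 = 3.34 × 6.64 × 6.4 = 141.9 ft³/s
w_4 = (39.4 − 19.5)/2 = 9.95 ft; q_4 = 2.88 × 4.84 × 9.95 = 138.7 ft³/s
w_5 = (53.0 − 26.2)/2 = 13.4 ft; q_5 = 3.17 × 5.37 × 13.4 = 228.1 ft³/s
w_6 = (53.0 − 39.4)/2 = 6.8 ft; q_6 = 1.38 × 1.36 × 6.8 = 12.76 ft³/s
Q = Σ qᵢ = 653.4 ft³/s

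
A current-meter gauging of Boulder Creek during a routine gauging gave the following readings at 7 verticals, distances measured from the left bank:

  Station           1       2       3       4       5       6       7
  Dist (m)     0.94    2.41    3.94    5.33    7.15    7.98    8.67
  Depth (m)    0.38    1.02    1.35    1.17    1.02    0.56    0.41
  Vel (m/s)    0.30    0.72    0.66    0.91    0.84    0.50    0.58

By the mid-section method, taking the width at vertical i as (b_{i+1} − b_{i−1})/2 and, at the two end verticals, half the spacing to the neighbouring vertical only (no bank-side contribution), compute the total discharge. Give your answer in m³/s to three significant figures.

w_1 = (2.41 − 0.94)/2 = 0.735 m; q_1 = 0.30 × 0.38 × 0.735 = 0.08379 m³/s
w_2 = (3.94 − 0.94)/2 = 1.5 m; q_2 = 0.72 × 1.02 × 1.5 = 1.102 m³/s
w_3 = (5.33 − 2.41)/2 = 1.46 m; q_3 = 0.66 × 1.35 × 1.46 = 1.301 m³/s
w_4 = (7.15 − 3.94)/2 = 1.605 m; q_4 = 0.91 × 1.17 × 1.605 = 1.709 m³/s
w_5 = (7.98 − 5.33)/2 = 1.325 m; q_5 = 0.84 × 1.02 × 1.325 = 1.135 m³/s
w_6 = (8.67 − 7.15)/2 = 0.76 m; q_6 = 0.50 × 0.56 × 0.76 = 0.2128 m³/s
w_7 = (8.67 − 7.98)/2 = 0.345 m; q_7 = 0.58 × 0.41 × 0.345 = 0.08204 m³/s
Q = Σ qᵢ = 5.625 m³/s

5.63 m³/s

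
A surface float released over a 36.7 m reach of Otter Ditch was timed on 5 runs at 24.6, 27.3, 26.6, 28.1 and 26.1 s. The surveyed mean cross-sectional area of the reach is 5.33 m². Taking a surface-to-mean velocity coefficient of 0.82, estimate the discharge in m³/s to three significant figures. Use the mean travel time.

6.04 m³/s

t̄ = (24.6 + 27.3 + 26.6 + 28.1 + 26.1) / 5 = 26.54 s
v_surface = L / t̄ = 36.7 / 26.54 = 1.383 m/s
v_mean = 0.82 × 1.383 = 1.134 m/s
Q = A × v_mean = 5.33 × 1.134 = 6.044 m³/s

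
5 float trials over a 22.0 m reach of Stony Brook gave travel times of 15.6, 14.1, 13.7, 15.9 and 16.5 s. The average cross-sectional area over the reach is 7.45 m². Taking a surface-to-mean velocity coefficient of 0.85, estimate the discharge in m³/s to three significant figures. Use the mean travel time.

9.19 m³/s

t̄ = (15.6 + 14.1 + 13.7 + 15.9 + 16.5) / 5 = 15.16 s
v_surface = L / t̄ = 22.0 / 15.16 = 1.451 m/s
v_mean = 0.85 × 1.451 = 1.234 m/s
Q = A × v_mean = 7.45 × 1.234 = 9.190 m³/s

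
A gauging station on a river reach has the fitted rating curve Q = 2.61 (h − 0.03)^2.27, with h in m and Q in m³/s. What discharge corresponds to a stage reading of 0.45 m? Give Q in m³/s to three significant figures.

Q = 2.61 × (0.45 − 0.03)^2.27 = 2.61 × 0.42^2.27 = 0.3643 m³/s

0.364 m³/s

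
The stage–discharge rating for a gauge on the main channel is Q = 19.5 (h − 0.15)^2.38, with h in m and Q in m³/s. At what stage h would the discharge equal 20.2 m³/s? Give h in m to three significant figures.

1.16 m

h − h₀ = (Q/C)^(1/b) = (20.2/19.5)^(1/2.38) = 1.015 m
h = 0.15 + 1.015 = 1.165 m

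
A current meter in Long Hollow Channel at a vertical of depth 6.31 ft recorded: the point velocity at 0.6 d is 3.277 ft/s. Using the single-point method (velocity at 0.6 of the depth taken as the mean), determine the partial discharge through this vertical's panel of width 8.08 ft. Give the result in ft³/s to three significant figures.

167 ft³/s

v̄ = v₀.₆ = 3.277 ft/s
q = v̄ × d × w = 3.277 × 6.31 × 8.08 = 167.1 ft³/s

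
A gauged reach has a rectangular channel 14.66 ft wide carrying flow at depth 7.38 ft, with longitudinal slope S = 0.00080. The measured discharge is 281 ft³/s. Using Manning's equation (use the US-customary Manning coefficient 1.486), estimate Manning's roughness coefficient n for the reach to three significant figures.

A = b·y = 14.66 × 7.38 = 108.2 ft²
P = b + 2y = 14.66 + 2×7.38 = 29.42 ft
R = A/P = 108.2/29.42 = 3.677 ft
n = (1.486/Q)·A·R^(2/3)·S^(1/2) = (1.486/281) × 108.2 × 2.382 × 0.02828 = 0.03855

0.0386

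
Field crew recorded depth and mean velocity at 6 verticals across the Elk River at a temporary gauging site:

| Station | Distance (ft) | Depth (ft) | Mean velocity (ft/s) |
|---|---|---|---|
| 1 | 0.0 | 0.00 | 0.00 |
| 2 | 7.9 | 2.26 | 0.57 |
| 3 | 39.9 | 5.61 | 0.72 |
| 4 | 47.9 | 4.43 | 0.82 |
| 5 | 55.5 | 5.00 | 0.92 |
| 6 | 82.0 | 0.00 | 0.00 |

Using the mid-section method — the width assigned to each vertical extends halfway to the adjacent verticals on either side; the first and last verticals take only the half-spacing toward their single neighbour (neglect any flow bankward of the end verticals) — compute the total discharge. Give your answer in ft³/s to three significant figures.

213 ft³/s

w_2 = (39.9 − 0.0)/2 = 19.95 ft; q_2 = 0.57 × 2.26 × 19.95 = 25.70 ft³/s
w_3 = (47.9 − 7.9)/2 = 20 ft; q_3 = 0.72 × 5.61 × 20 = 80.78 ft³/s
w_4 = (55.5 − 39.9)/2 = 7.8 ft; q_4 = 0.82 × 4.43 × 7.8 = 28.33 ft³/s
w_5 = (82.0 − 47.9)/2 = 17.05 ft; q_5 = 0.92 × 5.00 × 17.05 = 78.43 ft³/s
Stations 1, 6 contribute zero (depth or velocity is 0).
Q = Σ qᵢ = 213.2 ft³/s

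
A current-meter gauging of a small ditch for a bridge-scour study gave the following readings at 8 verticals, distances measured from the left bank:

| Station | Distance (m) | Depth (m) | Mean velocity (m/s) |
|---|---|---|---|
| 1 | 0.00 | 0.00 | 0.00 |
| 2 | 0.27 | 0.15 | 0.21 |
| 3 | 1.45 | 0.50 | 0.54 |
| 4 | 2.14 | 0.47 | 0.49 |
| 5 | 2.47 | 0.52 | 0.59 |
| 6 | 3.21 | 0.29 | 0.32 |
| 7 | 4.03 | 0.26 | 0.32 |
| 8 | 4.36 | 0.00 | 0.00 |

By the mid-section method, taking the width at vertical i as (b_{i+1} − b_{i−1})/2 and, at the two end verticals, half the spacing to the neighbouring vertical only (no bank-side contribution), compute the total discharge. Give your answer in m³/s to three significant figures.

0.677 m³/s

w_2 = (1.45 − 0.00)/2 = 0.725 m; q_2 = 0.21 × 0.15 × 0.725 = 0.02284 m³/s
w_3 = (2.14 − 0.27)/2 = 0.935 m; q_3 = 0.54 × 0.50 × 0.935 = 0.2525 m³/s
w_4 = (2.47 − 1.45)/2 = 0.51 m; q_4 = 0.49 × 0.47 × 0.51 = 0.1175 m³/s
w_5 = (3.21 − 2.14)/2 = 0.535 m; q_5 = 0.59 × 0.52 × 0.535 = 0.1641 m³/s
w_6 = (4.03 − 2.47)/2 = 0.78 m; q_6 = 0.32 × 0.29 × 0.78 = 0.07238 m³/s
w_7 = (4.36 − 3.21)/2 = 0.575 m; q_7 = 0.32 × 0.26 × 0.575 = 0.04784 m³/s
Stations 1, 8 contribute zero (depth or velocity is 0).
Q = Σ qᵢ = 0.6771 m³/s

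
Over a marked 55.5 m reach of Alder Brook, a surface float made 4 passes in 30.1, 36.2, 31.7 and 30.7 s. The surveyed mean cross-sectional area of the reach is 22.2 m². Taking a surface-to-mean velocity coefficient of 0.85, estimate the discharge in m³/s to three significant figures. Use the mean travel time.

32.5 m³/s

t̄ = (30.1 + 36.2 + 31.7 + 30.7) / 4 = 32.175 s
v_surface = L / t̄ = 55.5 / 32.175 = 1.725 m/s
v_mean = 0.85 × 1.725 = 1.466 m/s
Q = A × v_mean = 22.2 × 1.466 = 32.55 m³/s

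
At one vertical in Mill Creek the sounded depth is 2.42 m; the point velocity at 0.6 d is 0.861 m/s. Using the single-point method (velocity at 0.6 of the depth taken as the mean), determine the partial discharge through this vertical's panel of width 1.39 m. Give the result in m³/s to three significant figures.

v̄ = v₀.₆ = 0.861 m/s
q = v̄ × d × w = 0.8610 × 2.42 × 1.39 = 2.896 m³/s

2.90 m³/s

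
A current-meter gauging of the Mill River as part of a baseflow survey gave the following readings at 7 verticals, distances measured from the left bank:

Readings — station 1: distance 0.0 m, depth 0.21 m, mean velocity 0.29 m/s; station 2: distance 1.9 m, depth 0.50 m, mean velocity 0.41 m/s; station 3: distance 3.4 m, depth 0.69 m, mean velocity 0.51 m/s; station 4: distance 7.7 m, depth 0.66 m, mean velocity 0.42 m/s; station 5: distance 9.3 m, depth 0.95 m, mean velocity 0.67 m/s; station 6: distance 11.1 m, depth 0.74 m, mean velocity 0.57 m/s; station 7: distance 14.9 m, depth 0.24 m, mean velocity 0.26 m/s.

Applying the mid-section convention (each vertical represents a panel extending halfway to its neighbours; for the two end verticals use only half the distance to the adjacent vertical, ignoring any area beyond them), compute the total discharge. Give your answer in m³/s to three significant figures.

4.63 m³/s

w_1 = (1.9 − 0.0)/2 = 0.95 m; q_1 = 0.29 × 0.21 × 0.95 = 0.05786 m³/s
w_2 = (3.4 − 0.0)/2 = 1.7 m; q_2 = 0.41 × 0.50 × 1.7 = 0.3485 m³/s
w_3 = (7.7 − 1.9)/2 = 2.9 m; q_3 = 0.51 × 0.69 × 2.9 = 1.021 m³/s
w_4 = (9.3 − 3.4)/2 = 2.95 m; q_4 = 0.42 × 0.66 × 2.95 = 0.8177 m³/s
w_5 = (11.1 − 7.7)/2 = 1.7 m; q_5 = 0.67 × 0.95 × 1.7 = 1.082 m³/s
w_6 = (14.9 − 9.3)/2 = 2.8 m; q_6 = 0.57 × 0.74 × 2.8 = 1.181 m³/s
w_7 = (14.9 − 11.1)/2 = 1.9 m; q_7 = 0.26 × 0.24 × 1.9 = 0.1186 m³/s
Q = Σ qᵢ = 4.626 m³/s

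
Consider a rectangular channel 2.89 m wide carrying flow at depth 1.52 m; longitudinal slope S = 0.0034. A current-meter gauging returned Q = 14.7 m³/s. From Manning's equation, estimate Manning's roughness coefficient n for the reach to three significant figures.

0.0143

A = b·y = 2.89 × 1.52 = 4.393 m²
P = b + 2y = 2.89 + 2×1.52 = 5.930 m
R = A/P = 4.393/5.930 = 0.7408 m
n = (1/Q)·A·R^(2/3)·S^(1/2) = (1/14.7) × 4.393 × 0.8187 × 0.05831 = 0.01427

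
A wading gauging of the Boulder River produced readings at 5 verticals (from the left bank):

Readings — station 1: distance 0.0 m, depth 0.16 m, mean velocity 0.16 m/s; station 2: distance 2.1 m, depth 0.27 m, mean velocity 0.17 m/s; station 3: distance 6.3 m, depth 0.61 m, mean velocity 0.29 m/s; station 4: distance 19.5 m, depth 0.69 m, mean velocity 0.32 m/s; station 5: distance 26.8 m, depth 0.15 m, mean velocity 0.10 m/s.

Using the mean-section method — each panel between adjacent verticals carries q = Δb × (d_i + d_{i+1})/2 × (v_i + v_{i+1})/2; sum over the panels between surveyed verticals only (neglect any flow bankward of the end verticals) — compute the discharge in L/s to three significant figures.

Panel 1-2: Δb = 2.1 m, d̄ = (0.16+0.27)/2 = 0.215, v̄ = (0.16+0.17)/2 = 0.165 → q = 2.1×0.215×0.165 = 0.07450 m³/s
Panel 2-3: Δb = 4.2 m, d̄ = (0.27+0.61)/2 = 0.44, v̄ = (0.17+0.29)/2 = 0.23 → q = 4.2×0.44×0.23 = 0.4250 m³/s
Panel 3-4: Δb = 13.2 m, d̄ = (0.61+0.69)/2 = 0.65, v̄ = (0.29+0.32)/2 = 0.305 → q = 13.2×0.65×0.305 = 2.617 m³/s
Panel 4-5: Δb = 7.3 m, d̄ = (0.69+0.15)/2 = 0.42, v̄ = (0.32+0.10)/2 = 0.21 → q = 7.3×0.42×0.21 = 0.6439 m³/s
Q = Σ q = 3.760 m³/s
= 3.760 × 1000 = 3760 L/s

3760 L/s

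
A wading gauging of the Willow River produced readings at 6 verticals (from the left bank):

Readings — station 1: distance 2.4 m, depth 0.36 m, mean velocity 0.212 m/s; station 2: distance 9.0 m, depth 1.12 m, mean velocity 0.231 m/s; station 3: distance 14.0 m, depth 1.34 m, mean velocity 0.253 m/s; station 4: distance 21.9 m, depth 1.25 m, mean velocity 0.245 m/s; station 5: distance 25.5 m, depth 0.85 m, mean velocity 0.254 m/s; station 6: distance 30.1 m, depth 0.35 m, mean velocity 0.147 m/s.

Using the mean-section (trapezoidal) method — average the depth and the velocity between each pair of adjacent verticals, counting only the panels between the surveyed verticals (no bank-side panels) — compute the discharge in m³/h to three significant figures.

23800 m³/h

Panel 1-2: Δb = 6.6 m, d̄ = (0.36+1.12)/2 = 0.74, v̄ = (0.212+0.231)/2 = 0.2215 → q = 6.6×0.74×0.2215 = 1.082 m³/s
Panel 2-3: Δb = 5 m, d̄ = (1.12+1.34)/2 = 1.23, v̄ = (0.231+0.253)/2 = 0.242 → q = 5×1.23×0.242 = 1.488 m³/s
Panel 3-4: Δb = 7.9 m, d̄ = (1.34+1.25)/2 = 1.295, v̄ = (0.253+0.245)/2 = 0.249 → q = 7.9×1.295×0.249 = 2.547 m³/s
Panel 4-5: Δb = 3.6 m, d̄ = (1.25+0.85)/2 = 1.05, v̄ = (0.245+0.254)/2 = 0.2495 → q = 3.6×1.05×0.2495 = 0.9431 m³/s
Panel 5-6: Δb = 4.6 m, d̄ = (0.85+0.35)/2 = 0.6, v̄ = (0.254+0.147)/2 = 0.2005 → q = 4.6×0.6×0.2005 = 0.5534 m³/s
Q = Σ q = 6.614 m³/s
= 6.614 × 3600 = 23810 m³/h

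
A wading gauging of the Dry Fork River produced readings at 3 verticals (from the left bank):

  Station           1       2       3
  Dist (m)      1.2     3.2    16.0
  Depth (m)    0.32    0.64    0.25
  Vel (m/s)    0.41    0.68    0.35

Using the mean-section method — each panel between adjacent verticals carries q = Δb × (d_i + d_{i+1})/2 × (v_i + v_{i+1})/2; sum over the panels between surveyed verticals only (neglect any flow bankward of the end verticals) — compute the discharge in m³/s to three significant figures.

3.46 m³/s

Panel 1-2: Δb = 2 m, d̄ = (0.32+0.64)/2 = 0.48, v̄ = (0.41+0.68)/2 = 0.545 → q = 2×0.48×0.545 = 0.5232 m³/s
Panel 2-3: Δb = 12.8 m, d̄ = (0.64+0.25)/2 = 0.445, v̄ = (0.68+0.35)/2 = 0.515 → q = 12.8×0.445×0.515 = 2.933 m³/s
Q = Σ q = 3.457 m³/s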